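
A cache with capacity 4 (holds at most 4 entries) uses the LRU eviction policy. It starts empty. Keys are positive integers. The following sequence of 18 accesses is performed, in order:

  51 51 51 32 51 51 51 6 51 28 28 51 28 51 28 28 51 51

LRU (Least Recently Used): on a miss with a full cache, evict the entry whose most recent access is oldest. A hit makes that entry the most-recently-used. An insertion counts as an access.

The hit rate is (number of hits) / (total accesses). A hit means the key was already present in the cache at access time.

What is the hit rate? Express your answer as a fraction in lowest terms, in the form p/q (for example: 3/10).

LRU simulation (capacity=4):
  1. access 51: MISS. Cache (LRU->MRU): [51]
  2. access 51: HIT. Cache (LRU->MRU): [51]
  3. access 51: HIT. Cache (LRU->MRU): [51]
  4. access 32: MISS. Cache (LRU->MRU): [51 32]
  5. access 51: HIT. Cache (LRU->MRU): [32 51]
  6. access 51: HIT. Cache (LRU->MRU): [32 51]
  7. access 51: HIT. Cache (LRU->MRU): [32 51]
  8. access 6: MISS. Cache (LRU->MRU): [32 51 6]
  9. access 51: HIT. Cache (LRU->MRU): [32 6 51]
  10. access 28: MISS. Cache (LRU->MRU): [32 6 51 28]
  11. access 28: HIT. Cache (LRU->MRU): [32 6 51 28]
  12. access 51: HIT. Cache (LRU->MRU): [32 6 28 51]
  13. access 28: HIT. Cache (LRU->MRU): [32 6 51 28]
  14. access 51: HIT. Cache (LRU->MRU): [32 6 28 51]
  15. access 28: HIT. Cache (LRU->MRU): [32 6 51 28]
  16. access 28: HIT. Cache (LRU->MRU): [32 6 51 28]
  17. access 51: HIT. Cache (LRU->MRU): [32 6 28 51]
  18. access 51: HIT. Cache (LRU->MRU): [32 6 28 51]
Total: 14 hits, 4 misses, 0 evictions

Hit rate = 14/18 = 7/9

Answer: 7/9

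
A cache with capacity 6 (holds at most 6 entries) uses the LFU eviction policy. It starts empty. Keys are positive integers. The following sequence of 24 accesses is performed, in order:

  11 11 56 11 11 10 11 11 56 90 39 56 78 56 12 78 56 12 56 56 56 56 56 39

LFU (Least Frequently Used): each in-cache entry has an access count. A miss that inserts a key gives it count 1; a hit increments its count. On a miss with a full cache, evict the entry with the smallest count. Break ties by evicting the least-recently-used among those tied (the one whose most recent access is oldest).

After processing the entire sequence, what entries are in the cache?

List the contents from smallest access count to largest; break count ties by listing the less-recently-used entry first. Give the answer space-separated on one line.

LFU simulation (capacity=6):
  1. access 11: MISS. Cache: [11(c=1)]
  2. access 11: HIT, count now 2. Cache: [11(c=2)]
  3. access 56: MISS. Cache: [56(c=1) 11(c=2)]
  4. access 11: HIT, count now 3. Cache: [56(c=1) 11(c=3)]
  5. access 11: HIT, count now 4. Cache: [56(c=1) 11(c=4)]
  6. access 10: MISS. Cache: [56(c=1) 10(c=1) 11(c=4)]
  7. access 11: HIT, count now 5. Cache: [56(c=1) 10(c=1) 11(c=5)]
  8. access 11: HIT, count now 6. Cache: [56(c=1) 10(c=1) 11(c=6)]
  9. access 56: HIT, count now 2. Cache: [10(c=1) 56(c=2) 11(c=6)]
  10. access 90: MISS. Cache: [10(c=1) 90(c=1) 56(c=2) 11(c=6)]
  11. access 39: MISS. Cache: [10(c=1) 90(c=1) 39(c=1) 56(c=2) 11(c=6)]
  12. access 56: HIT, count now 3. Cache: [10(c=1) 90(c=1) 39(c=1) 56(c=3) 11(c=6)]
  13. access 78: MISS. Cache: [10(c=1) 90(c=1) 39(c=1) 78(c=1) 56(c=3) 11(c=6)]
  14. access 56: HIT, count now 4. Cache: [10(c=1) 90(c=1) 39(c=1) 78(c=1) 56(c=4) 11(c=6)]
  15. access 12: MISS, evict 10(c=1). Cache: [90(c=1) 39(c=1) 78(c=1) 12(c=1) 56(c=4) 11(c=6)]
  16. access 78: HIT, count now 2. Cache: [90(c=1) 39(c=1) 12(c=1) 78(c=2) 56(c=4) 11(c=6)]
  17. access 56: HIT, count now 5. Cache: [90(c=1) 39(c=1) 12(c=1) 78(c=2) 56(c=5) 11(c=6)]
  18. access 12: HIT, count now 2. Cache: [90(c=1) 39(c=1) 78(c=2) 12(c=2) 56(c=5) 11(c=6)]
  19. access 56: HIT, count now 6. Cache: [90(c=1) 39(c=1) 78(c=2) 12(c=2) 11(c=6) 56(c=6)]
  20. access 56: HIT, count now 7. Cache: [90(c=1) 39(c=1) 78(c=2) 12(c=2) 11(c=6) 56(c=7)]
  21. access 56: HIT, count now 8. Cache: [90(c=1) 39(c=1) 78(c=2) 12(c=2) 11(c=6) 56(c=8)]
  22. access 56: HIT, count now 9. Cache: [90(c=1) 39(c=1) 78(c=2) 12(c=2) 11(c=6) 56(c=9)]
  23. access 56: HIT, count now 10. Cache: [90(c=1) 39(c=1) 78(c=2) 12(c=2) 11(c=6) 56(c=10)]
  24. access 39: HIT, count now 2. Cache: [90(c=1) 78(c=2) 12(c=2) 39(c=2) 11(c=6) 56(c=10)]
Total: 17 hits, 7 misses, 1 evictions

Answer: 90 78 12 39 11 56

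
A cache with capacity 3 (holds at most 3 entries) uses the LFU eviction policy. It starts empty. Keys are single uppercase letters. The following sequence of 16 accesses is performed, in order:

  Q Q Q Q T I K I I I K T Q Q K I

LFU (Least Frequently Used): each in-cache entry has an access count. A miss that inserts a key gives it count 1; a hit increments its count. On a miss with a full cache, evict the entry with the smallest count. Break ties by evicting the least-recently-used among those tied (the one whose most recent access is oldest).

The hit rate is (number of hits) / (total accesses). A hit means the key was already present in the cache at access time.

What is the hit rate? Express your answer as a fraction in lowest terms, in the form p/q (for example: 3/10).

Answer: 5/8

Derivation:
LFU simulation (capacity=3):
  1. access Q: MISS. Cache: [Q(c=1)]
  2. access Q: HIT, count now 2. Cache: [Q(c=2)]
  3. access Q: HIT, count now 3. Cache: [Q(c=3)]
  4. access Q: HIT, count now 4. Cache: [Q(c=4)]
  5. access T: MISS. Cache: [T(c=1) Q(c=4)]
  6. access I: MISS. Cache: [T(c=1) I(c=1) Q(c=4)]
  7. access K: MISS, evict T(c=1). Cache: [I(c=1) K(c=1) Q(c=4)]
  8. access I: HIT, count now 2. Cache: [K(c=1) I(c=2) Q(c=4)]
  9. access I: HIT, count now 3. Cache: [K(c=1) I(c=3) Q(c=4)]
  10. access I: HIT, count now 4. Cache: [K(c=1) Q(c=4) I(c=4)]
  11. access K: HIT, count now 2. Cache: [K(c=2) Q(c=4) I(c=4)]
  12. access T: MISS, evict K(c=2). Cache: [T(c=1) Q(c=4) I(c=4)]
  13. access Q: HIT, count now 5. Cache: [T(c=1) I(c=4) Q(c=5)]
  14. access Q: HIT, count now 6. Cache: [T(c=1) I(c=4) Q(c=6)]
  15. access K: MISS, evict T(c=1). Cache: [K(c=1) I(c=4) Q(c=6)]
  16. access I: HIT, count now 5. Cache: [K(c=1) I(c=5) Q(c=6)]
Total: 10 hits, 6 misses, 3 evictions

Hit rate = 10/16 = 5/8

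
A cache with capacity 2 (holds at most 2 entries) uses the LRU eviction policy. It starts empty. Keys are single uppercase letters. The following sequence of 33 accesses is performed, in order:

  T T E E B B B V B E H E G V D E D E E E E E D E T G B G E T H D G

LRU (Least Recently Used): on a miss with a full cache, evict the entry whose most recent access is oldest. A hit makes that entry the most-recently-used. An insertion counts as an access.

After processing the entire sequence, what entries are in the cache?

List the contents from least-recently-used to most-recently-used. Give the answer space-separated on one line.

LRU simulation (capacity=2):
  1. access T: MISS. Cache (LRU->MRU): [T]
  2. access T: HIT. Cache (LRU->MRU): [T]
  3. access E: MISS. Cache (LRU->MRU): [T E]
  4. access E: HIT. Cache (LRU->MRU): [T E]
  5. access B: MISS, evict T. Cache (LRU->MRU): [E B]
  6. access B: HIT. Cache (LRU->MRU): [E B]
  7. access B: HIT. Cache (LRU->MRU): [E B]
  8. access V: MISS, evict E. Cache (LRU->MRU): [B V]
  9. access B: HIT. Cache (LRU->MRU): [V B]
  10. access E: MISS, evict V. Cache (LRU->MRU): [B E]
  11. access H: MISS, evict B. Cache (LRU->MRU): [E H]
  12. access E: HIT. Cache (LRU->MRU): [H E]
  13. access G: MISS, evict H. Cache (LRU->MRU): [E G]
  14. access V: MISS, evict E. Cache (LRU->MRU): [G V]
  15. access D: MISS, evict G. Cache (LRU->MRU): [V D]
  16. access E: MISS, evict V. Cache (LRU->MRU): [D E]
  17. access D: HIT. Cache (LRU->MRU): [E D]
  18. access E: HIT. Cache (LRU->MRU): [D E]
  19. access E: HIT. Cache (LRU->MRU): [D E]
  20. access E: HIT. Cache (LRU->MRU): [D E]
  21. access E: HIT. Cache (LRU->MRU): [D E]
  22. access E: HIT. Cache (LRU->MRU): [D E]
  23. access D: HIT. Cache (LRU->MRU): [E D]
  24. access E: HIT. Cache (LRU->MRU): [D E]
  25. access T: MISS, evict D. Cache (LRU->MRU): [E T]
  26. access G: MISS, evict E. Cache (LRU->MRU): [T G]
  27. access B: MISS, evict T. Cache (LRU->MRU): [G B]
  28. access G: HIT. Cache (LRU->MRU): [B G]
  29. access E: MISS, evict B. Cache (LRU->MRU): [G E]
  30. access T: MISS, evict G. Cache (LRU->MRU): [E T]
  31. access H: MISS, evict E. Cache (LRU->MRU): [T H]
  32. access D: MISS, evict T. Cache (LRU->MRU): [H D]
  33. access G: MISS, evict H. Cache (LRU->MRU): [D G]
Total: 15 hits, 18 misses, 16 evictions

Answer: D G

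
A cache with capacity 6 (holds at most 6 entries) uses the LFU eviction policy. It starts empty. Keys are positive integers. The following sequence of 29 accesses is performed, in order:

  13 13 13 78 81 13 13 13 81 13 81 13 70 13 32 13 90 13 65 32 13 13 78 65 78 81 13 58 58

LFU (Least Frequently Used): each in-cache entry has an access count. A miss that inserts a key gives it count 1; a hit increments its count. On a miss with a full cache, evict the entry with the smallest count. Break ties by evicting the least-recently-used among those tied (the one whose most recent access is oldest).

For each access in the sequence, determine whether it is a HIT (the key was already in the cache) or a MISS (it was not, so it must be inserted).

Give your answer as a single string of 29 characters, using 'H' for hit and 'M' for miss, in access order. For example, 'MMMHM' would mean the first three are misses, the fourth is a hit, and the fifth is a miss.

Answer: MHHMMHHHHHHHMHMHMHMHHHMHHHHMH

Derivation:
LFU simulation (capacity=6):
  1. access 13: MISS. Cache: [13(c=1)]
  2. access 13: HIT, count now 2. Cache: [13(c=2)]
  3. access 13: HIT, count now 3. Cache: [13(c=3)]
  4. access 78: MISS. Cache: [78(c=1) 13(c=3)]
  5. access 81: MISS. Cache: [78(c=1) 81(c=1) 13(c=3)]
  6. access 13: HIT, count now 4. Cache: [78(c=1) 81(c=1) 13(c=4)]
  7. access 13: HIT, count now 5. Cache: [78(c=1) 81(c=1) 13(c=5)]
  8. access 13: HIT, count now 6. Cache: [78(c=1) 81(c=1) 13(c=6)]
  9. access 81: HIT, count now 2. Cache: [78(c=1) 81(c=2) 13(c=6)]
  10. access 13: HIT, count now 7. Cache: [78(c=1) 81(c=2) 13(c=7)]
  11. access 81: HIT, count now 3. Cache: [78(c=1) 81(c=3) 13(c=7)]
  12. access 13: HIT, count now 8. Cache: [78(c=1) 81(c=3) 13(c=8)]
  13. access 70: MISS. Cache: [78(c=1) 70(c=1) 81(c=3) 13(c=8)]
  14. access 13: HIT, count now 9. Cache: [78(c=1) 70(c=1) 81(c=3) 13(c=9)]
  15. access 32: MISS. Cache: [78(c=1) 70(c=1) 32(c=1) 81(c=3) 13(c=9)]
  16. access 13: HIT, count now 10. Cache: [78(c=1) 70(c=1) 32(c=1) 81(c=3) 13(c=10)]
  17. access 90: MISS. Cache: [78(c=1) 70(c=1) 32(c=1) 90(c=1) 81(c=3) 13(c=10)]
  18. access 13: HIT, count now 11. Cache: [78(c=1) 70(c=1) 32(c=1) 90(c=1) 81(c=3) 13(c=11)]
  19. access 65: MISS, evict 78(c=1). Cache: [70(c=1) 32(c=1) 90(c=1) 65(c=1) 81(c=3) 13(c=11)]
  20. access 32: HIT, count now 2. Cache: [70(c=1) 90(c=1) 65(c=1) 32(c=2) 81(c=3) 13(c=11)]
  21. access 13: HIT, count now 12. Cache: [70(c=1) 90(c=1) 65(c=1) 32(c=2) 81(c=3) 13(c=12)]
  22. access 13: HIT, count now 13. Cache: [70(c=1) 90(c=1) 65(c=1) 32(c=2) 81(c=3) 13(c=13)]
  23. access 78: MISS, evict 70(c=1). Cache: [90(c=1) 65(c=1) 78(c=1) 32(c=2) 81(c=3) 13(c=13)]
  24. access 65: HIT, count now 2. Cache: [90(c=1) 78(c=1) 32(c=2) 65(c=2) 81(c=3) 13(c=13)]
  25. access 78: HIT, count now 2. Cache: [90(c=1) 32(c=2) 65(c=2) 78(c=2) 81(c=3) 13(c=13)]
  26. access 81: HIT, count now 4. Cache: [90(c=1) 32(c=2) 65(c=2) 78(c=2) 81(c=4) 13(c=13)]
  27. access 13: HIT, count now 14. Cache: [90(c=1) 32(c=2) 65(c=2) 78(c=2) 81(c=4) 13(c=14)]
  28. access 58: MISS, evict 90(c=1). Cache: [58(c=1) 32(c=2) 65(c=2) 78(c=2) 81(c=4) 13(c=14)]
  29. access 58: HIT, count now 2. Cache: [32(c=2) 65(c=2) 78(c=2) 58(c=2) 81(c=4) 13(c=14)]
Total: 20 hits, 9 misses, 3 evictions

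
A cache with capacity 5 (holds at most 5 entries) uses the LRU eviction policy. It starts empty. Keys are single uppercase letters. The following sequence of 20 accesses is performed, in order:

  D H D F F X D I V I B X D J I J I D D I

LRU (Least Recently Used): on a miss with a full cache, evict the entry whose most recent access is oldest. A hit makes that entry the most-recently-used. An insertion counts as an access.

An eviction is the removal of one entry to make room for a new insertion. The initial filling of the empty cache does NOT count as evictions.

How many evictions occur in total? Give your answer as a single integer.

LRU simulation (capacity=5):
  1. access D: MISS. Cache (LRU->MRU): [D]
  2. access H: MISS. Cache (LRU->MRU): [D H]
  3. access D: HIT. Cache (LRU->MRU): [H D]
  4. access F: MISS. Cache (LRU->MRU): [H D F]
  5. access F: HIT. Cache (LRU->MRU): [H D F]
  6. access X: MISS. Cache (LRU->MRU): [H D F X]
  7. access D: HIT. Cache (LRU->MRU): [H F X D]
  8. access I: MISS. Cache (LRU->MRU): [H F X D I]
  9. access V: MISS, evict H. Cache (LRU->MRU): [F X D I V]
  10. access I: HIT. Cache (LRU->MRU): [F X D V I]
  11. access B: MISS, evict F. Cache (LRU->MRU): [X D V I B]
  12. access X: HIT. Cache (LRU->MRU): [D V I B X]
  13. access D: HIT. Cache (LRU->MRU): [V I B X D]
  14. access J: MISS, evict V. Cache (LRU->MRU): [I B X D J]
  15. access I: HIT. Cache (LRU->MRU): [B X D J I]
  16. access J: HIT. Cache (LRU->MRU): [B X D I J]
  17. access I: HIT. Cache (LRU->MRU): [B X D J I]
  18. access D: HIT. Cache (LRU->MRU): [B X J I D]
  19. access D: HIT. Cache (LRU->MRU): [B X J I D]
  20. access I: HIT. Cache (LRU->MRU): [B X J D I]
Total: 12 hits, 8 misses, 3 evictions

Answer: 3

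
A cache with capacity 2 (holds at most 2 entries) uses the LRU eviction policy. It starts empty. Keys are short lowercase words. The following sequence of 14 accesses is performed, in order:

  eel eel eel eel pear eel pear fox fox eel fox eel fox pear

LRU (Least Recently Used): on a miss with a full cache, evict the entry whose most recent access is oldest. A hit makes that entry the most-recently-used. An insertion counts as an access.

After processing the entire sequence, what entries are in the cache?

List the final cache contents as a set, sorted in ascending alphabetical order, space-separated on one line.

LRU simulation (capacity=2):
  1. access eel: MISS. Cache (LRU->MRU): [eel]
  2. access eel: HIT. Cache (LRU->MRU): [eel]
  3. access eel: HIT. Cache (LRU->MRU): [eel]
  4. access eel: HIT. Cache (LRU->MRU): [eel]
  5. access pear: MISS. Cache (LRU->MRU): [eel pear]
  6. access eel: HIT. Cache (LRU->MRU): [pear eel]
  7. access pear: HIT. Cache (LRU->MRU): [eel pear]
  8. access fox: MISS, evict eel. Cache (LRU->MRU): [pear fox]
  9. access fox: HIT. Cache (LRU->MRU): [pear fox]
  10. access eel: MISS, evict pear. Cache (LRU->MRU): [fox eel]
  11. access fox: HIT. Cache (LRU->MRU): [eel fox]
  12. access eel: HIT. Cache (LRU->MRU): [fox eel]
  13. access fox: HIT. Cache (LRU->MRU): [eel fox]
  14. access pear: MISS, evict eel. Cache (LRU->MRU): [fox pear]
Total: 9 hits, 5 misses, 3 evictions

Answer: fox pear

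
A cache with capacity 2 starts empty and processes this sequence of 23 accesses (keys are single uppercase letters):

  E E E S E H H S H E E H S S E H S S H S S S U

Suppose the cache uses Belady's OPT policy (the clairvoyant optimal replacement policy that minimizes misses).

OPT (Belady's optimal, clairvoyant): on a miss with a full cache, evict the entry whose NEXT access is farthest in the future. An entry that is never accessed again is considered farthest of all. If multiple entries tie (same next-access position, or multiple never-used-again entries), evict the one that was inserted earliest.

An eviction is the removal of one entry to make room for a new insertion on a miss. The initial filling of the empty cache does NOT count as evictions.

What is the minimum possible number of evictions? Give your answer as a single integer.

OPT (Belady) simulation (capacity=2):
  1. access E: MISS. Cache: [E]
  2. access E: HIT. Next use of E: step 3. Cache: [E]
  3. access E: HIT. Next use of E: step 5. Cache: [E]
  4. access S: MISS. Cache: [E S]
  5. access E: HIT. Next use of E: step 10. Cache: [E S]
  6. access H: MISS, evict E (next use: step 10). Cache: [S H]
  7. access H: HIT. Next use of H: step 9. Cache: [S H]
  8. access S: HIT. Next use of S: step 13. Cache: [S H]
  9. access H: HIT. Next use of H: step 12. Cache: [S H]
  10. access E: MISS, evict S (next use: step 13). Cache: [H E]
  11. access E: HIT. Next use of E: step 15. Cache: [H E]
  12. access H: HIT. Next use of H: step 16. Cache: [H E]
  13. access S: MISS, evict H (next use: step 16). Cache: [E S]
  14. access S: HIT. Next use of S: step 17. Cache: [E S]
  15. access E: HIT. Next use of E: never. Cache: [E S]
  16. access H: MISS, evict E (next use: never). Cache: [S H]
  17. access S: HIT. Next use of S: step 18. Cache: [S H]
  18. access S: HIT. Next use of S: step 20. Cache: [S H]
  19. access H: HIT. Next use of H: never. Cache: [S H]
  20. access S: HIT. Next use of S: step 21. Cache: [S H]
  21. access S: HIT. Next use of S: step 22. Cache: [S H]
  22. access S: HIT. Next use of S: never. Cache: [S H]
  23. access U: MISS, evict S (next use: never). Cache: [H U]
Total: 16 hits, 7 misses, 5 evictions

Answer: 5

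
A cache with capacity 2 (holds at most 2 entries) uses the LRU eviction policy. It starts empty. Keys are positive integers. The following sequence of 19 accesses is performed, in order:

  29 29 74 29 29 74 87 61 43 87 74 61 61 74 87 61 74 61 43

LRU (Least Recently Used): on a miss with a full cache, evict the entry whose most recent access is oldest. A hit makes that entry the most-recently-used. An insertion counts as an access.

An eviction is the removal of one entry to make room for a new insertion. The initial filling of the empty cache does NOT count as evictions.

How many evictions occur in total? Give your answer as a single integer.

Answer: 10

Derivation:
LRU simulation (capacity=2):
  1. access 29: MISS. Cache (LRU->MRU): [29]
  2. access 29: HIT. Cache (LRU->MRU): [29]
  3. access 74: MISS. Cache (LRU->MRU): [29 74]
  4. access 29: HIT. Cache (LRU->MRU): [74 29]
  5. access 29: HIT. Cache (LRU->MRU): [74 29]
  6. access 74: HIT. Cache (LRU->MRU): [29 74]
  7. access 87: MISS, evict 29. Cache (LRU->MRU): [74 87]
  8. access 61: MISS, evict 74. Cache (LRU->MRU): [87 61]
  9. access 43: MISS, evict 87. Cache (LRU->MRU): [61 43]
  10. access 87: MISS, evict 61. Cache (LRU->MRU): [43 87]
  11. access 74: MISS, evict 43. Cache (LRU->MRU): [87 74]
  12. access 61: MISS, evict 87. Cache (LRU->MRU): [74 61]
  13. access 61: HIT. Cache (LRU->MRU): [74 61]
  14. access 74: HIT. Cache (LRU->MRU): [61 74]
  15. access 87: MISS, evict 61. Cache (LRU->MRU): [74 87]
  16. access 61: MISS, evict 74. Cache (LRU->MRU): [87 61]
  17. access 74: MISS, evict 87. Cache (LRU->MRU): [61 74]
  18. access 61: HIT. Cache (LRU->MRU): [74 61]
  19. access 43: MISS, evict 74. Cache (LRU->MRU): [61 43]
Total: 7 hits, 12 misses, 10 evictions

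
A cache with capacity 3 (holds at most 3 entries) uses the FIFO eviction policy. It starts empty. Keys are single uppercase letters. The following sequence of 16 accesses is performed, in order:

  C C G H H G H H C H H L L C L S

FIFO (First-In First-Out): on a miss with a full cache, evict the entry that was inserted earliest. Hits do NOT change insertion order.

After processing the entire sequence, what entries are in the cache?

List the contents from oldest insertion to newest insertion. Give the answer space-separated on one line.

Answer: L C S

Derivation:
FIFO simulation (capacity=3):
  1. access C: MISS. Cache (old->new): [C]
  2. access C: HIT. Cache (old->new): [C]
  3. access G: MISS. Cache (old->new): [C G]
  4. access H: MISS. Cache (old->new): [C G H]
  5. access H: HIT. Cache (old->new): [C G H]
  6. access G: HIT. Cache (old->new): [C G H]
  7. access H: HIT. Cache (old->new): [C G H]
  8. access H: HIT. Cache (old->new): [C G H]
  9. access C: HIT. Cache (old->new): [C G H]
  10. access H: HIT. Cache (old->new): [C G H]
  11. access H: HIT. Cache (old->new): [C G H]
  12. access L: MISS, evict C. Cache (old->new): [G H L]
  13. access L: HIT. Cache (old->new): [G H L]
  14. access C: MISS, evict G. Cache (old->new): [H L C]
  15. access L: HIT. Cache (old->new): [H L C]
  16. access S: MISS, evict H. Cache (old->new): [L C S]
Total: 10 hits, 6 misses, 3 evictions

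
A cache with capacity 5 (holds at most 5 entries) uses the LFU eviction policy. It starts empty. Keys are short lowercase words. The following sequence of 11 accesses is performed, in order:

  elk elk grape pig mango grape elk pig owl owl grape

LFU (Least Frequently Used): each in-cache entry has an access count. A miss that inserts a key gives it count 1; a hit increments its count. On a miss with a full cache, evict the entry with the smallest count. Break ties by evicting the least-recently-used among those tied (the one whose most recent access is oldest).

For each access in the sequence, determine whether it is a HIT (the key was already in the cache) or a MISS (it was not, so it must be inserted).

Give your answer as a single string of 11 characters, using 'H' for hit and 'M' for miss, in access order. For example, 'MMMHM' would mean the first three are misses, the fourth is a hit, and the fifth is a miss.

Answer: MHMMMHHHMHH

Derivation:
LFU simulation (capacity=5):
  1. access elk: MISS. Cache: [elk(c=1)]
  2. access elk: HIT, count now 2. Cache: [elk(c=2)]
  3. access grape: MISS. Cache: [grape(c=1) elk(c=2)]
  4. access pig: MISS. Cache: [grape(c=1) pig(c=1) elk(c=2)]
  5. access mango: MISS. Cache: [grape(c=1) pig(c=1) mango(c=1) elk(c=2)]
  6. access grape: HIT, count now 2. Cache: [pig(c=1) mango(c=1) elk(c=2) grape(c=2)]
  7. access elk: HIT, count now 3. Cache: [pig(c=1) mango(c=1) grape(c=2) elk(c=3)]
  8. access pig: HIT, count now 2. Cache: [mango(c=1) grape(c=2) pig(c=2) elk(c=3)]
  9. access owl: MISS. Cache: [mango(c=1) owl(c=1) grape(c=2) pig(c=2) elk(c=3)]
  10. access owl: HIT, count now 2. Cache: [mango(c=1) grape(c=2) pig(c=2) owl(c=2) elk(c=3)]
  11. access grape: HIT, count now 3. Cache: [mango(c=1) pig(c=2) owl(c=2) elk(c=3) grape(c=3)]
Total: 6 hits, 5 misses, 0 evictions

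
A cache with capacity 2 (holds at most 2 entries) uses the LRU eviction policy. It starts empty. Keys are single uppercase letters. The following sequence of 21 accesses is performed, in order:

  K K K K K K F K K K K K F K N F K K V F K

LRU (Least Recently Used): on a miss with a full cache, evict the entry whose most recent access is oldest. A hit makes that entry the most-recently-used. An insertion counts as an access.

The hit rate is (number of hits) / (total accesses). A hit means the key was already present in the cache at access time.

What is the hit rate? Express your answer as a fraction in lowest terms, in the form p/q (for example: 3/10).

Answer: 13/21

Derivation:
LRU simulation (capacity=2):
  1. access K: MISS. Cache (LRU->MRU): [K]
  2. access K: HIT. Cache (LRU->MRU): [K]
  3. access K: HIT. Cache (LRU->MRU): [K]
  4. access K: HIT. Cache (LRU->MRU): [K]
  5. access K: HIT. Cache (LRU->MRU): [K]
  6. access K: HIT. Cache (LRU->MRU): [K]
  7. access F: MISS. Cache (LRU->MRU): [K F]
  8. access K: HIT. Cache (LRU->MRU): [F K]
  9. access K: HIT. Cache (LRU->MRU): [F K]
  10. access K: HIT. Cache (LRU->MRU): [F K]
  11. access K: HIT. Cache (LRU->MRU): [F K]
  12. access K: HIT. Cache (LRU->MRU): [F K]
  13. access F: HIT. Cache (LRU->MRU): [K F]
  14. access K: HIT. Cache (LRU->MRU): [F K]
  15. access N: MISS, evict F. Cache (LRU->MRU): [K N]
  16. access F: MISS, evict K. Cache (LRU->MRU): [N F]
  17. access K: MISS, evict N. Cache (LRU->MRU): [F K]
  18. access K: HIT. Cache (LRU->MRU): [F K]
  19. access V: MISS, evict F. Cache (LRU->MRU): [K V]
  20. access F: MISS, evict K. Cache (LRU->MRU): [V F]
  21. access K: MISS, evict V. Cache (LRU->MRU): [F K]
Total: 13 hits, 8 misses, 6 evictions

Hit rate = 13/21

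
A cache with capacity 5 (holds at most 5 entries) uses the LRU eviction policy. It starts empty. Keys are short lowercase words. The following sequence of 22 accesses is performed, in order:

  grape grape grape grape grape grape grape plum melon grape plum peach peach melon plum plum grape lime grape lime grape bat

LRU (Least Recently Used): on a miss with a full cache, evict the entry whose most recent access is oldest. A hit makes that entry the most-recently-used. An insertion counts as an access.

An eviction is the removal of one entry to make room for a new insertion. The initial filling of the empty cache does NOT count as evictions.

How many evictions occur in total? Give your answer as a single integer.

LRU simulation (capacity=5):
  1. access grape: MISS. Cache (LRU->MRU): [grape]
  2. access grape: HIT. Cache (LRU->MRU): [grape]
  3. access grape: HIT. Cache (LRU->MRU): [grape]
  4. access grape: HIT. Cache (LRU->MRU): [grape]
  5. access grape: HIT. Cache (LRU->MRU): [grape]
  6. access grape: HIT. Cache (LRU->MRU): [grape]
  7. access grape: HIT. Cache (LRU->MRU): [grape]
  8. access plum: MISS. Cache (LRU->MRU): [grape plum]
  9. access melon: MISS. Cache (LRU->MRU): [grape plum melon]
  10. access grape: HIT. Cache (LRU->MRU): [plum melon grape]
  11. access plum: HIT. Cache (LRU->MRU): [melon grape plum]
  12. access peach: MISS. Cache (LRU->MRU): [melon grape plum peach]
  13. access peach: HIT. Cache (LRU->MRU): [melon grape plum peach]
  14. access melon: HIT. Cache (LRU->MRU): [grape plum peach melon]
  15. access plum: HIT. Cache (LRU->MRU): [grape peach melon plum]
  16. access plum: HIT. Cache (LRU->MRU): [grape peach melon plum]
  17. access grape: HIT. Cache (LRU->MRU): [peach melon plum grape]
  18. access lime: MISS. Cache (LRU->MRU): [peach melon plum grape lime]
  19. access grape: HIT. Cache (LRU->MRU): [peach melon plum lime grape]
  20. access lime: HIT. Cache (LRU->MRU): [peach melon plum grape lime]
  21. access grape: HIT. Cache (LRU->MRU): [peach melon plum lime grape]
  22. access bat: MISS, evict peach. Cache (LRU->MRU): [melon plum lime grape bat]
Total: 16 hits, 6 misses, 1 evictions

Answer: 1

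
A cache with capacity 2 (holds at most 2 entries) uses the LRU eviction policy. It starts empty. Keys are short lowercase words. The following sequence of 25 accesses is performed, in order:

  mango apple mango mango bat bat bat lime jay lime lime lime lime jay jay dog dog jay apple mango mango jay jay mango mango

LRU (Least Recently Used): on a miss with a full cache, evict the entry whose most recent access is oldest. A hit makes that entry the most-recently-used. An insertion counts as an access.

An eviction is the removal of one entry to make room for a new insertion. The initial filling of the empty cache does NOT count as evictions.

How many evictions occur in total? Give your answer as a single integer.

LRU simulation (capacity=2):
  1. access mango: MISS. Cache (LRU->MRU): [mango]
  2. access apple: MISS. Cache (LRU->MRU): [mango apple]
  3. access mango: HIT. Cache (LRU->MRU): [apple mango]
  4. access mango: HIT. Cache (LRU->MRU): [apple mango]
  5. access bat: MISS, evict apple. Cache (LRU->MRU): [mango bat]
  6. access bat: HIT. Cache (LRU->MRU): [mango bat]
  7. access bat: HIT. Cache (LRU->MRU): [mango bat]
  8. access lime: MISS, evict mango. Cache (LRU->MRU): [bat lime]
  9. access jay: MISS, evict bat. Cache (LRU->MRU): [lime jay]
  10. access lime: HIT. Cache (LRU->MRU): [jay lime]
  11. access lime: HIT. Cache (LRU->MRU): [jay lime]
  12. access lime: HIT. Cache (LRU->MRU): [jay lime]
  13. access lime: HIT. Cache (LRU->MRU): [jay lime]
  14. access jay: HIT. Cache (LRU->MRU): [lime jay]
  15. access jay: HIT. Cache (LRU->MRU): [lime jay]
  16. access dog: MISS, evict lime. Cache (LRU->MRU): [jay dog]
  17. access dog: HIT. Cache (LRU->MRU): [jay dog]
  18. access jay: HIT. Cache (LRU->MRU): [dog jay]
  19. access apple: MISS, evict dog. Cache (LRU->MRU): [jay apple]
  20. access mango: MISS, evict jay. Cache (LRU->MRU): [apple mango]
  21. access mango: HIT. Cache (LRU->MRU): [apple mango]
  22. access jay: MISS, evict apple. Cache (LRU->MRU): [mango jay]
  23. access jay: HIT. Cache (LRU->MRU): [mango jay]
  24. access mango: HIT. Cache (LRU->MRU): [jay mango]
  25. access mango: HIT. Cache (LRU->MRU): [jay mango]
Total: 16 hits, 9 misses, 7 evictions

Answer: 7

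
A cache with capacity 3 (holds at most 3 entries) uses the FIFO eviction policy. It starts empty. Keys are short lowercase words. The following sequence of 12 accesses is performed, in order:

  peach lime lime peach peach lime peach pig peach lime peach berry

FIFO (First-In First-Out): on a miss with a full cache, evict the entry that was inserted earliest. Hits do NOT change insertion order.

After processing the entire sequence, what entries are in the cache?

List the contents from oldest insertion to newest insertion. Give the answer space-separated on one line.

FIFO simulation (capacity=3):
  1. access peach: MISS. Cache (old->new): [peach]
  2. access lime: MISS. Cache (old->new): [peach lime]
  3. access lime: HIT. Cache (old->new): [peach lime]
  4. access peach: HIT. Cache (old->new): [peach lime]
  5. access peach: HIT. Cache (old->new): [peach lime]
  6. access lime: HIT. Cache (old->new): [peach lime]
  7. access peach: HIT. Cache (old->new): [peach lime]
  8. access pig: MISS. Cache (old->new): [peach lime pig]
  9. access peach: HIT. Cache (old->new): [peach lime pig]
  10. access lime: HIT. Cache (old->new): [peach lime pig]
  11. access peach: HIT. Cache (old->new): [peach lime pig]
  12. access berry: MISS, evict peach. Cache (old->new): [lime pig berry]
Total: 8 hits, 4 misses, 1 evictions

Answer: lime pig berry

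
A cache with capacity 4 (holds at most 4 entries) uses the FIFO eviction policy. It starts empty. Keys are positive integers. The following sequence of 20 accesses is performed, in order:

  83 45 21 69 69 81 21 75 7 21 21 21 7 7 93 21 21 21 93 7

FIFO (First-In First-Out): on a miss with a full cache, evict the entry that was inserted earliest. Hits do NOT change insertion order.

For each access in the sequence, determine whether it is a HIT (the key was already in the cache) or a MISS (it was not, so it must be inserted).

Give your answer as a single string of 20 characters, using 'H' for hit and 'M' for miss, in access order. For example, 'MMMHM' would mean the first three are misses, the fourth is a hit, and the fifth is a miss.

Answer: MMMMHMHMMMHHHHMHHHHH

Derivation:
FIFO simulation (capacity=4):
  1. access 83: MISS. Cache (old->new): [83]
  2. access 45: MISS. Cache (old->new): [83 45]
  3. access 21: MISS. Cache (old->new): [83 45 21]
  4. access 69: MISS. Cache (old->new): [83 45 21 69]
  5. access 69: HIT. Cache (old->new): [83 45 21 69]
  6. access 81: MISS, evict 83. Cache (old->new): [45 21 69 81]
  7. access 21: HIT. Cache (old->new): [45 21 69 81]
  8. access 75: MISS, evict 45. Cache (old->new): [21 69 81 75]
  9. access 7: MISS, evict 21. Cache (old->new): [69 81 75 7]
  10. access 21: MISS, evict 69. Cache (old->new): [81 75 7 21]
  11. access 21: HIT. Cache (old->new): [81 75 7 21]
  12. access 21: HIT. Cache (old->new): [81 75 7 21]
  13. access 7: HIT. Cache (old->new): [81 75 7 21]
  14. access 7: HIT. Cache (old->new): [81 75 7 21]
  15. access 93: MISS, evict 81. Cache (old->new): [75 7 21 93]
  16. access 21: HIT. Cache (old->new): [75 7 21 93]
  17. access 21: HIT. Cache (old->new): [75 7 21 93]
  18. access 21: HIT. Cache (old->new): [75 7 21 93]
  19. access 93: HIT. Cache (old->new): [75 7 21 93]
  20. access 7: HIT. Cache (old->new): [75 7 21 93]
Total: 11 hits, 9 misses, 5 evictions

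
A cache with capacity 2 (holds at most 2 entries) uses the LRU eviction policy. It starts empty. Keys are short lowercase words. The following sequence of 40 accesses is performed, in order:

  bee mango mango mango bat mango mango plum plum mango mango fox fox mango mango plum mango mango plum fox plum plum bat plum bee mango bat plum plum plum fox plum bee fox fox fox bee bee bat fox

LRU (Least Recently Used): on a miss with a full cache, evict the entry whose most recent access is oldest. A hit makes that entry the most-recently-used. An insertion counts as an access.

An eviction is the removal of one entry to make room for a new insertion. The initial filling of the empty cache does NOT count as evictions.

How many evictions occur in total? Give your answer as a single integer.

LRU simulation (capacity=2):
  1. access bee: MISS. Cache (LRU->MRU): [bee]
  2. access mango: MISS. Cache (LRU->MRU): [bee mango]
  3. access mango: HIT. Cache (LRU->MRU): [bee mango]
  4. access mango: HIT. Cache (LRU->MRU): [bee mango]
  5. access bat: MISS, evict bee. Cache (LRU->MRU): [mango bat]
  6. access mango: HIT. Cache (LRU->MRU): [bat mango]
  7. access mango: HIT. Cache (LRU->MRU): [bat mango]
  8. access plum: MISS, evict bat. Cache (LRU->MRU): [mango plum]
  9. access plum: HIT. Cache (LRU->MRU): [mango plum]
  10. access mango: HIT. Cache (LRU->MRU): [plum mango]
  11. access mango: HIT. Cache (LRU->MRU): [plum mango]
  12. access fox: MISS, evict plum. Cache (LRU->MRU): [mango fox]
  13. access fox: HIT. Cache (LRU->MRU): [mango fox]
  14. access mango: HIT. Cache (LRU->MRU): [fox mango]
  15. access mango: HIT. Cache (LRU->MRU): [fox mango]
  16. access plum: MISS, evict fox. Cache (LRU->MRU): [mango plum]
  17. access mango: HIT. Cache (LRU->MRU): [plum mango]
  18. access mango: HIT. Cache (LRU->MRU): [plum mango]
  19. access plum: HIT. Cache (LRU->MRU): [mango plum]
  20. access fox: MISS, evict mango. Cache (LRU->MRU): [plum fox]
  21. access plum: HIT. Cache (LRU->MRU): [fox plum]
  22. access plum: HIT. Cache (LRU->MRU): [fox plum]
  23. access bat: MISS, evict fox. Cache (LRU->MRU): [plum bat]
  24. access plum: HIT. Cache (LRU->MRU): [bat plum]
  25. access bee: MISS, evict bat. Cache (LRU->MRU): [plum bee]
  26. access mango: MISS, evict plum. Cache (LRU->MRU): [bee mango]
  27. access bat: MISS, evict bee. Cache (LRU->MRU): [mango bat]
  28. access plum: MISS, evict mango. Cache (LRU->MRU): [bat plum]
  29. access plum: HIT. Cache (LRU->MRU): [bat plum]
  30. access plum: HIT. Cache (LRU->MRU): [bat plum]
  31. access fox: MISS, evict bat. Cache (LRU->MRU): [plum fox]
  32. access plum: HIT. Cache (LRU->MRU): [fox plum]
  33. access bee: MISS, evict fox. Cache (LRU->MRU): [plum bee]
  34. access fox: MISS, evict plum. Cache (LRU->MRU): [bee fox]
  35. access fox: HIT. Cache (LRU->MRU): [bee fox]
  36. access fox: HIT. Cache (LRU->MRU): [bee fox]
  37. access bee: HIT. Cache (LRU->MRU): [fox bee]
  38. access bee: HIT. Cache (LRU->MRU): [fox bee]
  39. access bat: MISS, evict fox. Cache (LRU->MRU): [bee bat]
  40. access fox: MISS, evict bee. Cache (LRU->MRU): [bat fox]
Total: 23 hits, 17 misses, 15 evictions

Answer: 15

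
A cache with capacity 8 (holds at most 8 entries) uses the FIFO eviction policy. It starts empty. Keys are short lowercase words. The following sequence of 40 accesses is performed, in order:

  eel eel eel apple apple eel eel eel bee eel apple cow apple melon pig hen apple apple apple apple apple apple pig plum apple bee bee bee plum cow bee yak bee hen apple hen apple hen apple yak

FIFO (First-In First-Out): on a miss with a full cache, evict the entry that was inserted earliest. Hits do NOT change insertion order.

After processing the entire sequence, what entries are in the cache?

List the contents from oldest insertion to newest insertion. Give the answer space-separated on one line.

Answer: apple bee cow melon pig hen plum yak

Derivation:
FIFO simulation (capacity=8):
  1. access eel: MISS. Cache (old->new): [eel]
  2. access eel: HIT. Cache (old->new): [eel]
  3. access eel: HIT. Cache (old->new): [eel]
  4. access apple: MISS. Cache (old->new): [eel apple]
  5. access apple: HIT. Cache (old->new): [eel apple]
  6. access eel: HIT. Cache (old->new): [eel apple]
  7. access eel: HIT. Cache (old->new): [eel apple]
  8. access eel: HIT. Cache (old->new): [eel apple]
  9. access bee: MISS. Cache (old->new): [eel apple bee]
  10. access eel: HIT. Cache (old->new): [eel apple bee]
  11. access apple: HIT. Cache (old->new): [eel apple bee]
  12. access cow: MISS. Cache (old->new): [eel apple bee cow]
  13. access apple: HIT. Cache (old->new): [eel apple bee cow]
  14. access melon: MISS. Cache (old->new): [eel apple bee cow melon]
  15. access pig: MISS. Cache (old->new): [eel apple bee cow melon pig]
  16. access hen: MISS. Cache (old->new): [eel apple bee cow melon pig hen]
  17. access apple: HIT. Cache (old->new): [eel apple bee cow melon pig hen]
  18. access apple: HIT. Cache (old->new): [eel apple bee cow melon pig hen]
  19. access apple: HIT. Cache (old->new): [eel apple bee cow melon pig hen]
  20. access apple: HIT. Cache (old->new): [eel apple bee cow melon pig hen]
  21. access apple: HIT. Cache (old->new): [eel apple bee cow melon pig hen]
  22. access apple: HIT. Cache (old->new): [eel apple bee cow melon pig hen]
  23. access pig: HIT. Cache (old->new): [eel apple bee cow melon pig hen]
  24. access plum: MISS. Cache (old->new): [eel apple bee cow melon pig hen plum]
  25. access apple: HIT. Cache (old->new): [eel apple bee cow melon pig hen plum]
  26. access bee: HIT. Cache (old->new): [eel apple bee cow melon pig hen plum]
  27. access bee: HIT. Cache (old->new): [eel apple bee cow melon pig hen plum]
  28. access bee: HIT. Cache (old->new): [eel apple bee cow melon pig hen plum]
  29. access plum: HIT. Cache (old->new): [eel apple bee cow melon pig hen plum]
  30. access cow: HIT. Cache (old->new): [eel apple bee cow melon pig hen plum]
  31. access bee: HIT. Cache (old->new): [eel apple bee cow melon pig hen plum]
  32. access yak: MISS, evict eel. Cache (old->new): [apple bee cow melon pig hen plum yak]
  33. access bee: HIT. Cache (old->new): [apple bee cow melon pig hen plum yak]
  34. access hen: HIT. Cache (old->new): [apple bee cow melon pig hen plum yak]
  35. access apple: HIT. Cache (old->new): [apple bee cow melon pig hen plum yak]
  36. access hen: HIT. Cache (old->new): [apple bee cow melon pig hen plum yak]
  37. access apple: HIT. Cache (old->new): [apple bee cow melon pig hen plum yak]
  38. access hen: HIT. Cache (old->new): [apple bee cow melon pig hen plum yak]
  39. access apple: HIT. Cache (old->new): [apple bee cow melon pig hen plum yak]
  40. access yak: HIT. Cache (old->new): [apple bee cow melon pig hen plum yak]
Total: 31 hits, 9 misses, 1 evictions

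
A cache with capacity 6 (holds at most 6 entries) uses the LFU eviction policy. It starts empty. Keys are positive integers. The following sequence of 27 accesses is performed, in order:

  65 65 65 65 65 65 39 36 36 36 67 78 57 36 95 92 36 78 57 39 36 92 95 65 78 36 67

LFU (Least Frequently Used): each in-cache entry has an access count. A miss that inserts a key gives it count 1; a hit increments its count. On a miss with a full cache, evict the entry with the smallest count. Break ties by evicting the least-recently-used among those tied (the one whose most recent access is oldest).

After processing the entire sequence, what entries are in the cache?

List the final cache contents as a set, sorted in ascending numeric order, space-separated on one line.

Answer: 36 57 65 67 78 92

Derivation:
LFU simulation (capacity=6):
  1. access 65: MISS. Cache: [65(c=1)]
  2. access 65: HIT, count now 2. Cache: [65(c=2)]
  3. access 65: HIT, count now 3. Cache: [65(c=3)]
  4. access 65: HIT, count now 4. Cache: [65(c=4)]
  5. access 65: HIT, count now 5. Cache: [65(c=5)]
  6. access 65: HIT, count now 6. Cache: [65(c=6)]
  7. access 39: MISS. Cache: [39(c=1) 65(c=6)]
  8. access 36: MISS. Cache: [39(c=1) 36(c=1) 65(c=6)]
  9. access 36: HIT, count now 2. Cache: [39(c=1) 36(c=2) 65(c=6)]
  10. access 36: HIT, count now 3. Cache: [39(c=1) 36(c=3) 65(c=6)]
  11. access 67: MISS. Cache: [39(c=1) 67(c=1) 36(c=3) 65(c=6)]
  12. access 78: MISS. Cache: [39(c=1) 67(c=1) 78(c=1) 36(c=3) 65(c=6)]
  13. access 57: MISS. Cache: [39(c=1) 67(c=1) 78(c=1) 57(c=1) 36(c=3) 65(c=6)]
  14. access 36: HIT, count now 4. Cache: [39(c=1) 67(c=1) 78(c=1) 57(c=1) 36(c=4) 65(c=6)]
  15. access 95: MISS, evict 39(c=1). Cache: [67(c=1) 78(c=1) 57(c=1) 95(c=1) 36(c=4) 65(c=6)]
  16. access 92: MISS, evict 67(c=1). Cache: [78(c=1) 57(c=1) 95(c=1) 92(c=1) 36(c=4) 65(c=6)]
  17. access 36: HIT, count now 5. Cache: [78(c=1) 57(c=1) 95(c=1) 92(c=1) 36(c=5) 65(c=6)]
  18. access 78: HIT, count now 2. Cache: [57(c=1) 95(c=1) 92(c=1) 78(c=2) 36(c=5) 65(c=6)]
  19. access 57: HIT, count now 2. Cache: [95(c=1) 92(c=1) 78(c=2) 57(c=2) 36(c=5) 65(c=6)]
  20. access 39: MISS, evict 95(c=1). Cache: [92(c=1) 39(c=1) 78(c=2) 57(c=2) 36(c=5) 65(c=6)]
  21. access 36: HIT, count now 6. Cache: [92(c=1) 39(c=1) 78(c=2) 57(c=2) 65(c=6) 36(c=6)]
  22. access 92: HIT, count now 2. Cache: [39(c=1) 78(c=2) 57(c=2) 92(c=2) 65(c=6) 36(c=6)]
  23. access 95: MISS, evict 39(c=1). Cache: [95(c=1) 78(c=2) 57(c=2) 92(c=2) 65(c=6) 36(c=6)]
  24. access 65: HIT, count now 7. Cache: [95(c=1) 78(c=2) 57(c=2) 92(c=2) 36(c=6) 65(c=7)]
  25. access 78: HIT, count now 3. Cache: [95(c=1) 57(c=2) 92(c=2) 78(c=3) 36(c=6) 65(c=7)]
  26. access 36: HIT, count now 7. Cache: [95(c=1) 57(c=2) 92(c=2) 78(c=3) 65(c=7) 36(c=7)]
  27. access 67: MISS, evict 95(c=1). Cache: [67(c=1) 57(c=2) 92(c=2) 78(c=3) 65(c=7) 36(c=7)]
Total: 16 hits, 11 misses, 5 evictions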